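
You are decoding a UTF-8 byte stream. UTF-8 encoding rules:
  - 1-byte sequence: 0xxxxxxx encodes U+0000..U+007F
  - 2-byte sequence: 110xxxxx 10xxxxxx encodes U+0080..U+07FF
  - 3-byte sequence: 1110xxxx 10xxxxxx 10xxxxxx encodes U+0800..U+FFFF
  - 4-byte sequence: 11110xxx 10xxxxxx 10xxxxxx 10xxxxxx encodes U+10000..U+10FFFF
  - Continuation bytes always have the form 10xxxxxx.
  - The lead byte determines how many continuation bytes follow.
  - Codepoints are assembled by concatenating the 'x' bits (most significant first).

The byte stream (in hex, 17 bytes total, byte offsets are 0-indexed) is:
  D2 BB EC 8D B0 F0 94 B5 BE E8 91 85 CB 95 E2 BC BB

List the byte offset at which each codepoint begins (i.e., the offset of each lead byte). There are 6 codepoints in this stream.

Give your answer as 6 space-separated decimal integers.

Byte[0]=D2: 2-byte lead, need 1 cont bytes. acc=0x12
Byte[1]=BB: continuation. acc=(acc<<6)|0x3B=0x4BB
Completed: cp=U+04BB (starts at byte 0)
Byte[2]=EC: 3-byte lead, need 2 cont bytes. acc=0xC
Byte[3]=8D: continuation. acc=(acc<<6)|0x0D=0x30D
Byte[4]=B0: continuation. acc=(acc<<6)|0x30=0xC370
Completed: cp=U+C370 (starts at byte 2)
Byte[5]=F0: 4-byte lead, need 3 cont bytes. acc=0x0
Byte[6]=94: continuation. acc=(acc<<6)|0x14=0x14
Byte[7]=B5: continuation. acc=(acc<<6)|0x35=0x535
Byte[8]=BE: continuation. acc=(acc<<6)|0x3E=0x14D7E
Completed: cp=U+14D7E (starts at byte 5)
Byte[9]=E8: 3-byte lead, need 2 cont bytes. acc=0x8
Byte[10]=91: continuation. acc=(acc<<6)|0x11=0x211
Byte[11]=85: continuation. acc=(acc<<6)|0x05=0x8445
Completed: cp=U+8445 (starts at byte 9)
Byte[12]=CB: 2-byte lead, need 1 cont bytes. acc=0xB
Byte[13]=95: continuation. acc=(acc<<6)|0x15=0x2D5
Completed: cp=U+02D5 (starts at byte 12)
Byte[14]=E2: 3-byte lead, need 2 cont bytes. acc=0x2
Byte[15]=BC: continuation. acc=(acc<<6)|0x3C=0xBC
Byte[16]=BB: continuation. acc=(acc<<6)|0x3B=0x2F3B
Completed: cp=U+2F3B (starts at byte 14)

Answer: 0 2 5 9 12 14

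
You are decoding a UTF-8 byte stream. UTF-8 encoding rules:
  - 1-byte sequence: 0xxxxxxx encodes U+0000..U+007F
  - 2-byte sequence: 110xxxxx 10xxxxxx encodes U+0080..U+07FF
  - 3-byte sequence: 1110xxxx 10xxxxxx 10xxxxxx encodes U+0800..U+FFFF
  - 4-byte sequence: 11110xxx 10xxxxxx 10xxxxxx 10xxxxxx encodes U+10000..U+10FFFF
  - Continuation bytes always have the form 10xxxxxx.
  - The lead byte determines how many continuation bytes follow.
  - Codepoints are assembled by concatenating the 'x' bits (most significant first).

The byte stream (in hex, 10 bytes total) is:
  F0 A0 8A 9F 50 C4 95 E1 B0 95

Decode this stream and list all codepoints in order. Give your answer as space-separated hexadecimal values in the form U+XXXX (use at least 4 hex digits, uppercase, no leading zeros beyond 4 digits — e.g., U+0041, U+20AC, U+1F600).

Byte[0]=F0: 4-byte lead, need 3 cont bytes. acc=0x0
Byte[1]=A0: continuation. acc=(acc<<6)|0x20=0x20
Byte[2]=8A: continuation. acc=(acc<<6)|0x0A=0x80A
Byte[3]=9F: continuation. acc=(acc<<6)|0x1F=0x2029F
Completed: cp=U+2029F (starts at byte 0)
Byte[4]=50: 1-byte ASCII. cp=U+0050
Byte[5]=C4: 2-byte lead, need 1 cont bytes. acc=0x4
Byte[6]=95: continuation. acc=(acc<<6)|0x15=0x115
Completed: cp=U+0115 (starts at byte 5)
Byte[7]=E1: 3-byte lead, need 2 cont bytes. acc=0x1
Byte[8]=B0: continuation. acc=(acc<<6)|0x30=0x70
Byte[9]=95: continuation. acc=(acc<<6)|0x15=0x1C15
Completed: cp=U+1C15 (starts at byte 7)

Answer: U+2029F U+0050 U+0115 U+1C15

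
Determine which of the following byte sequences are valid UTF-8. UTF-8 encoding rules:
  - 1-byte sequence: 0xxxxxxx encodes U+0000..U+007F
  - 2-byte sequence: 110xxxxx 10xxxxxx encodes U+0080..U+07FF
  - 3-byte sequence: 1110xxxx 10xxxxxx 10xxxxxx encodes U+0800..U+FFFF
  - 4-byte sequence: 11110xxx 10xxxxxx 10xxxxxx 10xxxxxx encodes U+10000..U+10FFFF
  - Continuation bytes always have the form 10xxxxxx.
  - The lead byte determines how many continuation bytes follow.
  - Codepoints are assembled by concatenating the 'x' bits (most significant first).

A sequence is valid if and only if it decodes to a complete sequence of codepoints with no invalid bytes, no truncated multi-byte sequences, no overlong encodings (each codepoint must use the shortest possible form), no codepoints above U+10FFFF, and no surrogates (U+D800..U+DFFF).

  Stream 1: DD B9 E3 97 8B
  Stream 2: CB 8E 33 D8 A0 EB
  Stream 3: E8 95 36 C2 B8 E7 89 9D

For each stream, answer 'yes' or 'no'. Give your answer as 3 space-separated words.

Stream 1: decodes cleanly. VALID
Stream 2: error at byte offset 6. INVALID
Stream 3: error at byte offset 2. INVALID

Answer: yes no no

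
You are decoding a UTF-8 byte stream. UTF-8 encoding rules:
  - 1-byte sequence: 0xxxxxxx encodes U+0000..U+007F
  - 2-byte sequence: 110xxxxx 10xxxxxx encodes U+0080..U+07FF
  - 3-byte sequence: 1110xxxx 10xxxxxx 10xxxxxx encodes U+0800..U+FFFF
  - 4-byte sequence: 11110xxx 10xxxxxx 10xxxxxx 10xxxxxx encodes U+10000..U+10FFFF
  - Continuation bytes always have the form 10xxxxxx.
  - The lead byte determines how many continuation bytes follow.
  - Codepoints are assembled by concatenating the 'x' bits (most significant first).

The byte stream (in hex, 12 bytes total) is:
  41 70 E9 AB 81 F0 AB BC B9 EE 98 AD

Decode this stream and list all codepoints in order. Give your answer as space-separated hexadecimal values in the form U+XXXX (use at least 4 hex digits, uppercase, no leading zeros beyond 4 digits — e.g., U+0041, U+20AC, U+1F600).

Answer: U+0041 U+0070 U+9AC1 U+2BF39 U+E62D

Derivation:
Byte[0]=41: 1-byte ASCII. cp=U+0041
Byte[1]=70: 1-byte ASCII. cp=U+0070
Byte[2]=E9: 3-byte lead, need 2 cont bytes. acc=0x9
Byte[3]=AB: continuation. acc=(acc<<6)|0x2B=0x26B
Byte[4]=81: continuation. acc=(acc<<6)|0x01=0x9AC1
Completed: cp=U+9AC1 (starts at byte 2)
Byte[5]=F0: 4-byte lead, need 3 cont bytes. acc=0x0
Byte[6]=AB: continuation. acc=(acc<<6)|0x2B=0x2B
Byte[7]=BC: continuation. acc=(acc<<6)|0x3C=0xAFC
Byte[8]=B9: continuation. acc=(acc<<6)|0x39=0x2BF39
Completed: cp=U+2BF39 (starts at byte 5)
Byte[9]=EE: 3-byte lead, need 2 cont bytes. acc=0xE
Byte[10]=98: continuation. acc=(acc<<6)|0x18=0x398
Byte[11]=AD: continuation. acc=(acc<<6)|0x2D=0xE62D
Completed: cp=U+E62D (starts at byte 9)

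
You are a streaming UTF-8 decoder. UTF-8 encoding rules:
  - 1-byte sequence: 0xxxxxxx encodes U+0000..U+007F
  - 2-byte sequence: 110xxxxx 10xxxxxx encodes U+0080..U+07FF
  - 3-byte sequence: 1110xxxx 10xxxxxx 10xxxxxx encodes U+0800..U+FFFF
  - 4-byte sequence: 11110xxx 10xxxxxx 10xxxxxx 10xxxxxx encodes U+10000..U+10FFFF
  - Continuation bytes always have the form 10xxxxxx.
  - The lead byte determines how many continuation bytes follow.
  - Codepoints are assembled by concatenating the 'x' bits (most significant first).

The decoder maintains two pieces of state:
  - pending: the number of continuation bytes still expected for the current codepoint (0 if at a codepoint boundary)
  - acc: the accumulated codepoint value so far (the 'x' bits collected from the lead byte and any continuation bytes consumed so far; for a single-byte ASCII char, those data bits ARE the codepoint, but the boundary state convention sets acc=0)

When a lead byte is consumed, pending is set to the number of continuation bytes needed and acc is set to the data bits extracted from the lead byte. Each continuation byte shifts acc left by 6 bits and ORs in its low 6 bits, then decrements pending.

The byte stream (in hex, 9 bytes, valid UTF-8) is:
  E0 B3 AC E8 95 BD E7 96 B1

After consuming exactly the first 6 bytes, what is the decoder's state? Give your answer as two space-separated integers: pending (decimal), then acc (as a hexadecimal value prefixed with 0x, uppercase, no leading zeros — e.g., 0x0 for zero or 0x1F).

Answer: 0 0x857D

Derivation:
Byte[0]=E0: 3-byte lead. pending=2, acc=0x0
Byte[1]=B3: continuation. acc=(acc<<6)|0x33=0x33, pending=1
Byte[2]=AC: continuation. acc=(acc<<6)|0x2C=0xCEC, pending=0
Byte[3]=E8: 3-byte lead. pending=2, acc=0x8
Byte[4]=95: continuation. acc=(acc<<6)|0x15=0x215, pending=1
Byte[5]=BD: continuation. acc=(acc<<6)|0x3D=0x857D, pending=0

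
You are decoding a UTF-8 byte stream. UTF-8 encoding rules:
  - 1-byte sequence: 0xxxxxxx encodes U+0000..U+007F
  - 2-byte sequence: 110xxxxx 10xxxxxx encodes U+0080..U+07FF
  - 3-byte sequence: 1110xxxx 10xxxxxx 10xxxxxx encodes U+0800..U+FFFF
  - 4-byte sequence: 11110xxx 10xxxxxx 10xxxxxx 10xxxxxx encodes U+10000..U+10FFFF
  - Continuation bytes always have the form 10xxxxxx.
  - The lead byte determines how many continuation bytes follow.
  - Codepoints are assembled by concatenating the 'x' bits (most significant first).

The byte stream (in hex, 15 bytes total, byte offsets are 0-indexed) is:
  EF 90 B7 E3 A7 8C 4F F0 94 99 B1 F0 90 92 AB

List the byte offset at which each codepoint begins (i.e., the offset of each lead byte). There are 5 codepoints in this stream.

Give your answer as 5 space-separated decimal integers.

Answer: 0 3 6 7 11

Derivation:
Byte[0]=EF: 3-byte lead, need 2 cont bytes. acc=0xF
Byte[1]=90: continuation. acc=(acc<<6)|0x10=0x3D0
Byte[2]=B7: continuation. acc=(acc<<6)|0x37=0xF437
Completed: cp=U+F437 (starts at byte 0)
Byte[3]=E3: 3-byte lead, need 2 cont bytes. acc=0x3
Byte[4]=A7: continuation. acc=(acc<<6)|0x27=0xE7
Byte[5]=8C: continuation. acc=(acc<<6)|0x0C=0x39CC
Completed: cp=U+39CC (starts at byte 3)
Byte[6]=4F: 1-byte ASCII. cp=U+004F
Byte[7]=F0: 4-byte lead, need 3 cont bytes. acc=0x0
Byte[8]=94: continuation. acc=(acc<<6)|0x14=0x14
Byte[9]=99: continuation. acc=(acc<<6)|0x19=0x519
Byte[10]=B1: continuation. acc=(acc<<6)|0x31=0x14671
Completed: cp=U+14671 (starts at byte 7)
Byte[11]=F0: 4-byte lead, need 3 cont bytes. acc=0x0
Byte[12]=90: continuation. acc=(acc<<6)|0x10=0x10
Byte[13]=92: continuation. acc=(acc<<6)|0x12=0x412
Byte[14]=AB: continuation. acc=(acc<<6)|0x2B=0x104AB
Completed: cp=U+104AB (starts at byte 11)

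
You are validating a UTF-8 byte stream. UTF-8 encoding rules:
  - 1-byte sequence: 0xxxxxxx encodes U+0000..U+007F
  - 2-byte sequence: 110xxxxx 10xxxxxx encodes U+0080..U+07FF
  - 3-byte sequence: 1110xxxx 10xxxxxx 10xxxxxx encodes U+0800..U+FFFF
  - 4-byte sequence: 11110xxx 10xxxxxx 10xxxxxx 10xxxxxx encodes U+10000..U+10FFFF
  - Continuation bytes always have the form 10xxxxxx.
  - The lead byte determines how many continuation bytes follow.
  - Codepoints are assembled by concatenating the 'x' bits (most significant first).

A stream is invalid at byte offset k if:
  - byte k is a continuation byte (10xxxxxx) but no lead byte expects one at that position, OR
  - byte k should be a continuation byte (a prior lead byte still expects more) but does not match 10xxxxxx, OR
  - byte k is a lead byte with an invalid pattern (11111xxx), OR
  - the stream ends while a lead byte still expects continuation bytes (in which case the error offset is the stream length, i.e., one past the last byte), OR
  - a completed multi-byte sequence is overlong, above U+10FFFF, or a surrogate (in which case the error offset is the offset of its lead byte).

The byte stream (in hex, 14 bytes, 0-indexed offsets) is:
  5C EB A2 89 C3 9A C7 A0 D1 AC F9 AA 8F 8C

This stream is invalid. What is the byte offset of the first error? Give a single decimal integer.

Byte[0]=5C: 1-byte ASCII. cp=U+005C
Byte[1]=EB: 3-byte lead, need 2 cont bytes. acc=0xB
Byte[2]=A2: continuation. acc=(acc<<6)|0x22=0x2E2
Byte[3]=89: continuation. acc=(acc<<6)|0x09=0xB889
Completed: cp=U+B889 (starts at byte 1)
Byte[4]=C3: 2-byte lead, need 1 cont bytes. acc=0x3
Byte[5]=9A: continuation. acc=(acc<<6)|0x1A=0xDA
Completed: cp=U+00DA (starts at byte 4)
Byte[6]=C7: 2-byte lead, need 1 cont bytes. acc=0x7
Byte[7]=A0: continuation. acc=(acc<<6)|0x20=0x1E0
Completed: cp=U+01E0 (starts at byte 6)
Byte[8]=D1: 2-byte lead, need 1 cont bytes. acc=0x11
Byte[9]=AC: continuation. acc=(acc<<6)|0x2C=0x46C
Completed: cp=U+046C (starts at byte 8)
Byte[10]=F9: INVALID lead byte (not 0xxx/110x/1110/11110)

Answer: 10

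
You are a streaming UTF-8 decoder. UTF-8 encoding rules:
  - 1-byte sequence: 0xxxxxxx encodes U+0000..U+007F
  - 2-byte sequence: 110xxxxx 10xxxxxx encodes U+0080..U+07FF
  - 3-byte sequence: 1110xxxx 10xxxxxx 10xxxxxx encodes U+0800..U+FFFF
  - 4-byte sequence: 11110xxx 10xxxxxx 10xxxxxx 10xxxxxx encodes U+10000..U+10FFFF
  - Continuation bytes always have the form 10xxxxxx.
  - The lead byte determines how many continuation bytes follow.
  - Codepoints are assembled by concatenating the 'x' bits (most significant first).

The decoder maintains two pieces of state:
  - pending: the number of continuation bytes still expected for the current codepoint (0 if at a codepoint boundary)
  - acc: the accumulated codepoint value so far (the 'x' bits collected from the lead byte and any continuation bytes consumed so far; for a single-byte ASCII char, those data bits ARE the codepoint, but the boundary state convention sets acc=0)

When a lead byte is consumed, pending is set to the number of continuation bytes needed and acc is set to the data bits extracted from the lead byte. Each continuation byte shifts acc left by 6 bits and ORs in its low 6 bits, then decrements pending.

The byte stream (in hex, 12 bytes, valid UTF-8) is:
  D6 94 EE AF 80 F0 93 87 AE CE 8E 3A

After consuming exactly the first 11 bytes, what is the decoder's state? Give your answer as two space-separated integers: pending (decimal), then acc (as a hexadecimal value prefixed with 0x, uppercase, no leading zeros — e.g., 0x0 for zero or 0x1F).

Byte[0]=D6: 2-byte lead. pending=1, acc=0x16
Byte[1]=94: continuation. acc=(acc<<6)|0x14=0x594, pending=0
Byte[2]=EE: 3-byte lead. pending=2, acc=0xE
Byte[3]=AF: continuation. acc=(acc<<6)|0x2F=0x3AF, pending=1
Byte[4]=80: continuation. acc=(acc<<6)|0x00=0xEBC0, pending=0
Byte[5]=F0: 4-byte lead. pending=3, acc=0x0
Byte[6]=93: continuation. acc=(acc<<6)|0x13=0x13, pending=2
Byte[7]=87: continuation. acc=(acc<<6)|0x07=0x4C7, pending=1
Byte[8]=AE: continuation. acc=(acc<<6)|0x2E=0x131EE, pending=0
Byte[9]=CE: 2-byte lead. pending=1, acc=0xE
Byte[10]=8E: continuation. acc=(acc<<6)|0x0E=0x38E, pending=0

Answer: 0 0x38E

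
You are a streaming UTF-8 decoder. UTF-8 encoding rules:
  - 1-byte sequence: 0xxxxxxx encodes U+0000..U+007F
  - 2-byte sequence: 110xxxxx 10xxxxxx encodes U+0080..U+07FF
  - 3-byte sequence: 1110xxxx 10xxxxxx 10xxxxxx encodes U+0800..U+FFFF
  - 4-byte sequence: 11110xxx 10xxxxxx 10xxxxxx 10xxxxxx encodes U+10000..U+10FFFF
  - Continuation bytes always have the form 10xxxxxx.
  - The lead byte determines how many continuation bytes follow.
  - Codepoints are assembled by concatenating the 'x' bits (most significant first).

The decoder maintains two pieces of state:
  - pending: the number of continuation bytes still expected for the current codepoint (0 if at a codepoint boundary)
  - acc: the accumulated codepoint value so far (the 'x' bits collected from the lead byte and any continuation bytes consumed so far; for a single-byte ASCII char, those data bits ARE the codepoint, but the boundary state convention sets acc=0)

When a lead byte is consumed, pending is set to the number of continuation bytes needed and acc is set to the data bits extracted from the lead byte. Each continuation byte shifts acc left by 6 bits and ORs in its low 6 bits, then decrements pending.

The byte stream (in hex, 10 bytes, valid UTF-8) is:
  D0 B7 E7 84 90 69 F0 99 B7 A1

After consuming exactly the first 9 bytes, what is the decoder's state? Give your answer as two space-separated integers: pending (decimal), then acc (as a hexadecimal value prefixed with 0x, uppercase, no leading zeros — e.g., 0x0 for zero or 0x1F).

Byte[0]=D0: 2-byte lead. pending=1, acc=0x10
Byte[1]=B7: continuation. acc=(acc<<6)|0x37=0x437, pending=0
Byte[2]=E7: 3-byte lead. pending=2, acc=0x7
Byte[3]=84: continuation. acc=(acc<<6)|0x04=0x1C4, pending=1
Byte[4]=90: continuation. acc=(acc<<6)|0x10=0x7110, pending=0
Byte[5]=69: 1-byte. pending=0, acc=0x0
Byte[6]=F0: 4-byte lead. pending=3, acc=0x0
Byte[7]=99: continuation. acc=(acc<<6)|0x19=0x19, pending=2
Byte[8]=B7: continuation. acc=(acc<<6)|0x37=0x677, pending=1

Answer: 1 0x677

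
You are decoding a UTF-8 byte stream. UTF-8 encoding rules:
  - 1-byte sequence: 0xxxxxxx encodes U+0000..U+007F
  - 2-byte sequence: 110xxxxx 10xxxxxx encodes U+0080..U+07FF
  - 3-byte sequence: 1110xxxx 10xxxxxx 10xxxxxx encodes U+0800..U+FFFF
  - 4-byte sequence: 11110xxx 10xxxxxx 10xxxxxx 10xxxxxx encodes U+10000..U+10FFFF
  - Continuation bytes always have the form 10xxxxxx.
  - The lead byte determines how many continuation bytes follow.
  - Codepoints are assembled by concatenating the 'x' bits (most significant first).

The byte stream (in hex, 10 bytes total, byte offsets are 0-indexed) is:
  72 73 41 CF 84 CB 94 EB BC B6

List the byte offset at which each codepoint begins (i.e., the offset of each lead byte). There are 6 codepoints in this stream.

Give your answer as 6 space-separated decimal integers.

Byte[0]=72: 1-byte ASCII. cp=U+0072
Byte[1]=73: 1-byte ASCII. cp=U+0073
Byte[2]=41: 1-byte ASCII. cp=U+0041
Byte[3]=CF: 2-byte lead, need 1 cont bytes. acc=0xF
Byte[4]=84: continuation. acc=(acc<<6)|0x04=0x3C4
Completed: cp=U+03C4 (starts at byte 3)
Byte[5]=CB: 2-byte lead, need 1 cont bytes. acc=0xB
Byte[6]=94: continuation. acc=(acc<<6)|0x14=0x2D4
Completed: cp=U+02D4 (starts at byte 5)
Byte[7]=EB: 3-byte lead, need 2 cont bytes. acc=0xB
Byte[8]=BC: continuation. acc=(acc<<6)|0x3C=0x2FC
Byte[9]=B6: continuation. acc=(acc<<6)|0x36=0xBF36
Completed: cp=U+BF36 (starts at byte 7)

Answer: 0 1 2 3 5 7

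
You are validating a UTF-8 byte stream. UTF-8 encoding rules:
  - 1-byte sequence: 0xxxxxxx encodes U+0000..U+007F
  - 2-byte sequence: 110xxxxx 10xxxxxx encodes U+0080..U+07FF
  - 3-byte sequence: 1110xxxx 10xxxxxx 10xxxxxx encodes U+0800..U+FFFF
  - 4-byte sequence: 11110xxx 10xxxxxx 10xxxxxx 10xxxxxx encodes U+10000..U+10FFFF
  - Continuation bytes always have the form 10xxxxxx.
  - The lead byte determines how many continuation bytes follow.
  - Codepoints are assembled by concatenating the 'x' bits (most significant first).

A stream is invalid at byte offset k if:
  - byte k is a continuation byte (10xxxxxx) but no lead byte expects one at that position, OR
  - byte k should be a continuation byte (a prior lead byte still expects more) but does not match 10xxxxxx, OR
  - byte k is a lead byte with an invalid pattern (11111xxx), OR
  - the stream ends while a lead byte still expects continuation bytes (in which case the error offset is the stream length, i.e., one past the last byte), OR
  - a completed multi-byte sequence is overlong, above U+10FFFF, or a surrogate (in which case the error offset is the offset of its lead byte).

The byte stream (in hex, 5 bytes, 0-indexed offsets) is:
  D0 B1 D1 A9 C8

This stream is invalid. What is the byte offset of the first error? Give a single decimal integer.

Answer: 5

Derivation:
Byte[0]=D0: 2-byte lead, need 1 cont bytes. acc=0x10
Byte[1]=B1: continuation. acc=(acc<<6)|0x31=0x431
Completed: cp=U+0431 (starts at byte 0)
Byte[2]=D1: 2-byte lead, need 1 cont bytes. acc=0x11
Byte[3]=A9: continuation. acc=(acc<<6)|0x29=0x469
Completed: cp=U+0469 (starts at byte 2)
Byte[4]=C8: 2-byte lead, need 1 cont bytes. acc=0x8
Byte[5]: stream ended, expected continuation. INVALID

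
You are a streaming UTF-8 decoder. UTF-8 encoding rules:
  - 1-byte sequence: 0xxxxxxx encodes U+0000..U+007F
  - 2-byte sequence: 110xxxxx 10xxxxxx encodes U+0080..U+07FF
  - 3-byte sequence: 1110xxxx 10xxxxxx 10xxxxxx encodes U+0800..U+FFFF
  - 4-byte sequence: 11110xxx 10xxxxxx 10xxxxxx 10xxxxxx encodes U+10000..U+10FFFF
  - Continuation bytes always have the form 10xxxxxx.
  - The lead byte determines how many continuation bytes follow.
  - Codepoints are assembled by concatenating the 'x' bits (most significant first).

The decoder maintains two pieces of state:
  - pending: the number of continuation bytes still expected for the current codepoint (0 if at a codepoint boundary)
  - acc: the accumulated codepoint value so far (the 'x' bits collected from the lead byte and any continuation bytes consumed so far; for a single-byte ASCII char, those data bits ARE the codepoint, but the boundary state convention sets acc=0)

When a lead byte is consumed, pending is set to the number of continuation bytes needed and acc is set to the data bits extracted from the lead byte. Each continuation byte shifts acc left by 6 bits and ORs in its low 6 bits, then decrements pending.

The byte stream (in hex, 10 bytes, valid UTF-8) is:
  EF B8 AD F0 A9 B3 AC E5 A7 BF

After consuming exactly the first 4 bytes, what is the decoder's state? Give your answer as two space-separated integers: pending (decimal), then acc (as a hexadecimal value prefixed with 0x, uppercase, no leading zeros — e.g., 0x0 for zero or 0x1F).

Answer: 3 0x0

Derivation:
Byte[0]=EF: 3-byte lead. pending=2, acc=0xF
Byte[1]=B8: continuation. acc=(acc<<6)|0x38=0x3F8, pending=1
Byte[2]=AD: continuation. acc=(acc<<6)|0x2D=0xFE2D, pending=0
Byte[3]=F0: 4-byte lead. pending=3, acc=0x0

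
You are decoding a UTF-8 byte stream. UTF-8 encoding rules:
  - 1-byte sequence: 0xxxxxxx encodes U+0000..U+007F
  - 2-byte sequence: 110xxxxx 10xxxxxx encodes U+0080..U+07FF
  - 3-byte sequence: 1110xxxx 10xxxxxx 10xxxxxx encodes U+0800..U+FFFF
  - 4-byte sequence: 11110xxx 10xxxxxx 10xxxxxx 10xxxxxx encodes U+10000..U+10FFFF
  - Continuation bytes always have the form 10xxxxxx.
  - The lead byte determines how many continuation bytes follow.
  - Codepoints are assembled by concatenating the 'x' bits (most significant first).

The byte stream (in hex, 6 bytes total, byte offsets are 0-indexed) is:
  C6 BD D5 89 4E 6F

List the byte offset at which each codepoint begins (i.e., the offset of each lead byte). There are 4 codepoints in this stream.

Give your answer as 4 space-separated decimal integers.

Byte[0]=C6: 2-byte lead, need 1 cont bytes. acc=0x6
Byte[1]=BD: continuation. acc=(acc<<6)|0x3D=0x1BD
Completed: cp=U+01BD (starts at byte 0)
Byte[2]=D5: 2-byte lead, need 1 cont bytes. acc=0x15
Byte[3]=89: continuation. acc=(acc<<6)|0x09=0x549
Completed: cp=U+0549 (starts at byte 2)
Byte[4]=4E: 1-byte ASCII. cp=U+004E
Byte[5]=6F: 1-byte ASCII. cp=U+006F

Answer: 0 2 4 5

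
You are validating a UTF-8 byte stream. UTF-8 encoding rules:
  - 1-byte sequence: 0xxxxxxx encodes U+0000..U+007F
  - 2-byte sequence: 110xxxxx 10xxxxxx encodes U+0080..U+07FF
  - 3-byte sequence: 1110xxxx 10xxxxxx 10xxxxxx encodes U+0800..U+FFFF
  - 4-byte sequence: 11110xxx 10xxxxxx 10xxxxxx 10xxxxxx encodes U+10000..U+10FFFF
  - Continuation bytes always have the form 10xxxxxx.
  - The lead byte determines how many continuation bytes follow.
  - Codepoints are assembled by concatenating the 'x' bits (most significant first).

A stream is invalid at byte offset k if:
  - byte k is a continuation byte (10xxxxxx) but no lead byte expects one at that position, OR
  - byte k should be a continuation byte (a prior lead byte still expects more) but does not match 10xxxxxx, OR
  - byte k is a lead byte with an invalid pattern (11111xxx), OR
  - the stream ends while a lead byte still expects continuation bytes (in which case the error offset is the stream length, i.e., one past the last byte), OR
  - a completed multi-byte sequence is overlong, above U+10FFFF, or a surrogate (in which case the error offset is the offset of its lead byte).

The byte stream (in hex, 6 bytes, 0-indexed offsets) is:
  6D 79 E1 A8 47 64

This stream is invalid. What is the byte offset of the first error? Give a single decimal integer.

Byte[0]=6D: 1-byte ASCII. cp=U+006D
Byte[1]=79: 1-byte ASCII. cp=U+0079
Byte[2]=E1: 3-byte lead, need 2 cont bytes. acc=0x1
Byte[3]=A8: continuation. acc=(acc<<6)|0x28=0x68
Byte[4]=47: expected 10xxxxxx continuation. INVALID

Answer: 4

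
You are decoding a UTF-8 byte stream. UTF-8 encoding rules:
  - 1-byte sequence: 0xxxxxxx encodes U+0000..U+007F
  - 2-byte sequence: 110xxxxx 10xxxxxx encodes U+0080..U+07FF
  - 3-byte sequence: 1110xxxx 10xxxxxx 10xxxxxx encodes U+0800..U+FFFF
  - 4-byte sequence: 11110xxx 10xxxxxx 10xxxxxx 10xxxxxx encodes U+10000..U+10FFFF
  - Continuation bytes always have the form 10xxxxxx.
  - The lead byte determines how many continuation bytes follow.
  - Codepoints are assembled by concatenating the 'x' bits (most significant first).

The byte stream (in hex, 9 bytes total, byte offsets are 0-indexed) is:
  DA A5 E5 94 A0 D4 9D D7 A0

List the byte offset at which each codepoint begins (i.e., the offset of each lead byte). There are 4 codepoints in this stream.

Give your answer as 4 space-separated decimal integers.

Answer: 0 2 5 7

Derivation:
Byte[0]=DA: 2-byte lead, need 1 cont bytes. acc=0x1A
Byte[1]=A5: continuation. acc=(acc<<6)|0x25=0x6A5
Completed: cp=U+06A5 (starts at byte 0)
Byte[2]=E5: 3-byte lead, need 2 cont bytes. acc=0x5
Byte[3]=94: continuation. acc=(acc<<6)|0x14=0x154
Byte[4]=A0: continuation. acc=(acc<<6)|0x20=0x5520
Completed: cp=U+5520 (starts at byte 2)
Byte[5]=D4: 2-byte lead, need 1 cont bytes. acc=0x14
Byte[6]=9D: continuation. acc=(acc<<6)|0x1D=0x51D
Completed: cp=U+051D (starts at byte 5)
Byte[7]=D7: 2-byte lead, need 1 cont bytes. acc=0x17
Byte[8]=A0: continuation. acc=(acc<<6)|0x20=0x5E0
Completed: cp=U+05E0 (starts at byte 7)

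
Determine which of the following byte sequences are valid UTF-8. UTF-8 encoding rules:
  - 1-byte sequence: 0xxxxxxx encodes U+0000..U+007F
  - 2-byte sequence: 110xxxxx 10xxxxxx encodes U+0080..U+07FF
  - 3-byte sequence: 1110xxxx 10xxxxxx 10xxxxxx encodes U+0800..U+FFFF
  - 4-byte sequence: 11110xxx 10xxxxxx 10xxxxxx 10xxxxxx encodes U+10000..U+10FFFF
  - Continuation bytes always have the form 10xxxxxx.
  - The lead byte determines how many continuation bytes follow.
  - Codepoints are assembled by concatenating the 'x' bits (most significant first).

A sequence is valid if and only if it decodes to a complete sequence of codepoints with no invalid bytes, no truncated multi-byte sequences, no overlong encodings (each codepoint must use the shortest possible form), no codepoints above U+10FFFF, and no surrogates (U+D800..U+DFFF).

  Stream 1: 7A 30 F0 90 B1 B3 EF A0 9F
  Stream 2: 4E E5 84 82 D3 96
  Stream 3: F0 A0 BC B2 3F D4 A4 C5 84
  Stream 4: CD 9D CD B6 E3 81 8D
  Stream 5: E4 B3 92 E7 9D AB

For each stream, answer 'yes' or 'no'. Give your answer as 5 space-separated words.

Answer: yes yes yes yes yes

Derivation:
Stream 1: decodes cleanly. VALID
Stream 2: decodes cleanly. VALID
Stream 3: decodes cleanly. VALID
Stream 4: decodes cleanly. VALID
Stream 5: decodes cleanly. VALID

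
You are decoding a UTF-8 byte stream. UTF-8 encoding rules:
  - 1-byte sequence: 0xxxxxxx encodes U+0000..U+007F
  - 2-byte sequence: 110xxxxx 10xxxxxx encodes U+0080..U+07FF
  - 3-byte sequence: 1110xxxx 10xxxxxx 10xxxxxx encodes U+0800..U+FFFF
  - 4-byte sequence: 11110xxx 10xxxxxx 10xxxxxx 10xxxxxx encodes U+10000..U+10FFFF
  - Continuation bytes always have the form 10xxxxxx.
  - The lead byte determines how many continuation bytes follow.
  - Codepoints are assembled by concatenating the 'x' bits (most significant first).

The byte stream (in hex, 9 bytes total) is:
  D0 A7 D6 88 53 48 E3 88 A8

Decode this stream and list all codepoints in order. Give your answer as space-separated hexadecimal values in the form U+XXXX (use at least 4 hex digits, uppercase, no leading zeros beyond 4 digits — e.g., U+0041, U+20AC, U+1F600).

Answer: U+0427 U+0588 U+0053 U+0048 U+3228

Derivation:
Byte[0]=D0: 2-byte lead, need 1 cont bytes. acc=0x10
Byte[1]=A7: continuation. acc=(acc<<6)|0x27=0x427
Completed: cp=U+0427 (starts at byte 0)
Byte[2]=D6: 2-byte lead, need 1 cont bytes. acc=0x16
Byte[3]=88: continuation. acc=(acc<<6)|0x08=0x588
Completed: cp=U+0588 (starts at byte 2)
Byte[4]=53: 1-byte ASCII. cp=U+0053
Byte[5]=48: 1-byte ASCII. cp=U+0048
Byte[6]=E3: 3-byte lead, need 2 cont bytes. acc=0x3
Byte[7]=88: continuation. acc=(acc<<6)|0x08=0xC8
Byte[8]=A8: continuation. acc=(acc<<6)|0x28=0x3228
Completed: cp=U+3228 (starts at byte 6)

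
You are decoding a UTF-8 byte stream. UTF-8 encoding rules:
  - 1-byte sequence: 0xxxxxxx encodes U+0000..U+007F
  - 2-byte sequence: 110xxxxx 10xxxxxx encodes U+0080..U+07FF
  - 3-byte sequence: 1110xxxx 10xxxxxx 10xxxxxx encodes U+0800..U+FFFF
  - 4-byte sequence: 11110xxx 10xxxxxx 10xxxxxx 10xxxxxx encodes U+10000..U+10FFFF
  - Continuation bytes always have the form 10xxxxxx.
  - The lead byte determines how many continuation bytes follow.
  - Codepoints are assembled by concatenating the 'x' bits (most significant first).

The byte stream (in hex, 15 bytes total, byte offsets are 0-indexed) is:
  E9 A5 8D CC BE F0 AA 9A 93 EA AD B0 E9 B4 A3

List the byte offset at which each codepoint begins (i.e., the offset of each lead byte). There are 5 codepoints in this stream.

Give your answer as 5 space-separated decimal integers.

Byte[0]=E9: 3-byte lead, need 2 cont bytes. acc=0x9
Byte[1]=A5: continuation. acc=(acc<<6)|0x25=0x265
Byte[2]=8D: continuation. acc=(acc<<6)|0x0D=0x994D
Completed: cp=U+994D (starts at byte 0)
Byte[3]=CC: 2-byte lead, need 1 cont bytes. acc=0xC
Byte[4]=BE: continuation. acc=(acc<<6)|0x3E=0x33E
Completed: cp=U+033E (starts at byte 3)
Byte[5]=F0: 4-byte lead, need 3 cont bytes. acc=0x0
Byte[6]=AA: continuation. acc=(acc<<6)|0x2A=0x2A
Byte[7]=9A: continuation. acc=(acc<<6)|0x1A=0xA9A
Byte[8]=93: continuation. acc=(acc<<6)|0x13=0x2A693
Completed: cp=U+2A693 (starts at byte 5)
Byte[9]=EA: 3-byte lead, need 2 cont bytes. acc=0xA
Byte[10]=AD: continuation. acc=(acc<<6)|0x2D=0x2AD
Byte[11]=B0: continuation. acc=(acc<<6)|0x30=0xAB70
Completed: cp=U+AB70 (starts at byte 9)
Byte[12]=E9: 3-byte lead, need 2 cont bytes. acc=0x9
Byte[13]=B4: continuation. acc=(acc<<6)|0x34=0x274
Byte[14]=A3: continuation. acc=(acc<<6)|0x23=0x9D23
Completed: cp=U+9D23 (starts at byte 12)

Answer: 0 3 5 9 12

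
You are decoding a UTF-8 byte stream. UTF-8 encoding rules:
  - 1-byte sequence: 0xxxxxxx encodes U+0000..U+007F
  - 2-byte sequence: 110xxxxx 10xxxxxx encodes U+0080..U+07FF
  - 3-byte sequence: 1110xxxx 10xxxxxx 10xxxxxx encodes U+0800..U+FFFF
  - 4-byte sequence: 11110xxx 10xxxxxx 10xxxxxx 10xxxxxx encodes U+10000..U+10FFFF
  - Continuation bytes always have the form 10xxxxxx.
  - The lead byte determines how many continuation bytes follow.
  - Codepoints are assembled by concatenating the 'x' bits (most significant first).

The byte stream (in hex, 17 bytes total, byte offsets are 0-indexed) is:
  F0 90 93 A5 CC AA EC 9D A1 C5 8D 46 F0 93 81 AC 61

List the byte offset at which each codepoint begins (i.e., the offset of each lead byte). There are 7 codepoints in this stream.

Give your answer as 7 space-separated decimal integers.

Answer: 0 4 6 9 11 12 16

Derivation:
Byte[0]=F0: 4-byte lead, need 3 cont bytes. acc=0x0
Byte[1]=90: continuation. acc=(acc<<6)|0x10=0x10
Byte[2]=93: continuation. acc=(acc<<6)|0x13=0x413
Byte[3]=A5: continuation. acc=(acc<<6)|0x25=0x104E5
Completed: cp=U+104E5 (starts at byte 0)
Byte[4]=CC: 2-byte lead, need 1 cont bytes. acc=0xC
Byte[5]=AA: continuation. acc=(acc<<6)|0x2A=0x32A
Completed: cp=U+032A (starts at byte 4)
Byte[6]=EC: 3-byte lead, need 2 cont bytes. acc=0xC
Byte[7]=9D: continuation. acc=(acc<<6)|0x1D=0x31D
Byte[8]=A1: continuation. acc=(acc<<6)|0x21=0xC761
Completed: cp=U+C761 (starts at byte 6)
Byte[9]=C5: 2-byte lead, need 1 cont bytes. acc=0x5
Byte[10]=8D: continuation. acc=(acc<<6)|0x0D=0x14D
Completed: cp=U+014D (starts at byte 9)
Byte[11]=46: 1-byte ASCII. cp=U+0046
Byte[12]=F0: 4-byte lead, need 3 cont bytes. acc=0x0
Byte[13]=93: continuation. acc=(acc<<6)|0x13=0x13
Byte[14]=81: continuation. acc=(acc<<6)|0x01=0x4C1
Byte[15]=AC: continuation. acc=(acc<<6)|0x2C=0x1306C
Completed: cp=U+1306C (starts at byte 12)
Byte[16]=61: 1-byte ASCII. cp=U+0061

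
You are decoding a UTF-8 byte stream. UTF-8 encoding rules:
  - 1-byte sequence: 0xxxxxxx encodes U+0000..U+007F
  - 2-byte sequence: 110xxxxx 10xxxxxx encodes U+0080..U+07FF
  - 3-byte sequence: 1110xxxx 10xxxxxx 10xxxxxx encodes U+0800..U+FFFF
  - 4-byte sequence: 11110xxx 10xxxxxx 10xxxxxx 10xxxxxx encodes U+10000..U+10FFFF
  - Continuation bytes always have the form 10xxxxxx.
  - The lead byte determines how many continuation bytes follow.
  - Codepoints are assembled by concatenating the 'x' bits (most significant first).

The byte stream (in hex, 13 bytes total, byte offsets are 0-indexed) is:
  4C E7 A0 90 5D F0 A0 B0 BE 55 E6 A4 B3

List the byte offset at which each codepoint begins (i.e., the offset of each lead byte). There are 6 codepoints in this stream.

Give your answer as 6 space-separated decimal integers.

Answer: 0 1 4 5 9 10

Derivation:
Byte[0]=4C: 1-byte ASCII. cp=U+004C
Byte[1]=E7: 3-byte lead, need 2 cont bytes. acc=0x7
Byte[2]=A0: continuation. acc=(acc<<6)|0x20=0x1E0
Byte[3]=90: continuation. acc=(acc<<6)|0x10=0x7810
Completed: cp=U+7810 (starts at byte 1)
Byte[4]=5D: 1-byte ASCII. cp=U+005D
Byte[5]=F0: 4-byte lead, need 3 cont bytes. acc=0x0
Byte[6]=A0: continuation. acc=(acc<<6)|0x20=0x20
Byte[7]=B0: continuation. acc=(acc<<6)|0x30=0x830
Byte[8]=BE: continuation. acc=(acc<<6)|0x3E=0x20C3E
Completed: cp=U+20C3E (starts at byte 5)
Byte[9]=55: 1-byte ASCII. cp=U+0055
Byte[10]=E6: 3-byte lead, need 2 cont bytes. acc=0x6
Byte[11]=A4: continuation. acc=(acc<<6)|0x24=0x1A4
Byte[12]=B3: continuation. acc=(acc<<6)|0x33=0x6933
Completed: cp=U+6933 (starts at byte 10)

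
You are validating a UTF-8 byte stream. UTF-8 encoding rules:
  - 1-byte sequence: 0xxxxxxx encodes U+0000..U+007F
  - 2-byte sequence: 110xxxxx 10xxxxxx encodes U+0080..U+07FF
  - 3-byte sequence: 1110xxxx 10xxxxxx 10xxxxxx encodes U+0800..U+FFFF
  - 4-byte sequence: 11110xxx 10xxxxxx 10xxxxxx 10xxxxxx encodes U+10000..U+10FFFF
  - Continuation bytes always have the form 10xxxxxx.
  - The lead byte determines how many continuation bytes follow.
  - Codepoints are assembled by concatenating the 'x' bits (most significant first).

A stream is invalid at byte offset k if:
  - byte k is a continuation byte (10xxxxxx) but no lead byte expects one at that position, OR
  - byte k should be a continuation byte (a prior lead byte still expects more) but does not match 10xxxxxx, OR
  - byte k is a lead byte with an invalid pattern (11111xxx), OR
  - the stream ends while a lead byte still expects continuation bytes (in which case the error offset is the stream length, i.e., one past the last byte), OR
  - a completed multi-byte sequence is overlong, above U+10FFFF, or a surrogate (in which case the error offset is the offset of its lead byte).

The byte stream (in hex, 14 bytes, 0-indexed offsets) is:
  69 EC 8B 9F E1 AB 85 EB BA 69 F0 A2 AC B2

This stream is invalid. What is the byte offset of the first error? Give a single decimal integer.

Byte[0]=69: 1-byte ASCII. cp=U+0069
Byte[1]=EC: 3-byte lead, need 2 cont bytes. acc=0xC
Byte[2]=8B: continuation. acc=(acc<<6)|0x0B=0x30B
Byte[3]=9F: continuation. acc=(acc<<6)|0x1F=0xC2DF
Completed: cp=U+C2DF (starts at byte 1)
Byte[4]=E1: 3-byte lead, need 2 cont bytes. acc=0x1
Byte[5]=AB: continuation. acc=(acc<<6)|0x2B=0x6B
Byte[6]=85: continuation. acc=(acc<<6)|0x05=0x1AC5
Completed: cp=U+1AC5 (starts at byte 4)
Byte[7]=EB: 3-byte lead, need 2 cont bytes. acc=0xB
Byte[8]=BA: continuation. acc=(acc<<6)|0x3A=0x2FA
Byte[9]=69: expected 10xxxxxx continuation. INVALID

Answer: 9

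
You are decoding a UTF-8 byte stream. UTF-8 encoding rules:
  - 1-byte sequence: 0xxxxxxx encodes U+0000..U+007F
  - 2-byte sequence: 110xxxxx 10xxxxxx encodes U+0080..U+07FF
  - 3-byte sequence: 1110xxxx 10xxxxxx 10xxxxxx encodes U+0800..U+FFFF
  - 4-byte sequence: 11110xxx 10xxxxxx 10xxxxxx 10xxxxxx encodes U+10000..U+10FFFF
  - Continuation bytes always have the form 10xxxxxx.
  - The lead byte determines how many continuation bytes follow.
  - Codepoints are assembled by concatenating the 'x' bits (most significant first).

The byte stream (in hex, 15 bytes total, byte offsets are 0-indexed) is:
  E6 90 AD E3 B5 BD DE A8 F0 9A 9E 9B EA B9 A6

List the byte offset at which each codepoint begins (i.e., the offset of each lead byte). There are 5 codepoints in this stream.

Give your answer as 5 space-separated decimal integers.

Byte[0]=E6: 3-byte lead, need 2 cont bytes. acc=0x6
Byte[1]=90: continuation. acc=(acc<<6)|0x10=0x190
Byte[2]=AD: continuation. acc=(acc<<6)|0x2D=0x642D
Completed: cp=U+642D (starts at byte 0)
Byte[3]=E3: 3-byte lead, need 2 cont bytes. acc=0x3
Byte[4]=B5: continuation. acc=(acc<<6)|0x35=0xF5
Byte[5]=BD: continuation. acc=(acc<<6)|0x3D=0x3D7D
Completed: cp=U+3D7D (starts at byte 3)
Byte[6]=DE: 2-byte lead, need 1 cont bytes. acc=0x1E
Byte[7]=A8: continuation. acc=(acc<<6)|0x28=0x7A8
Completed: cp=U+07A8 (starts at byte 6)
Byte[8]=F0: 4-byte lead, need 3 cont bytes. acc=0x0
Byte[9]=9A: continuation. acc=(acc<<6)|0x1A=0x1A
Byte[10]=9E: continuation. acc=(acc<<6)|0x1E=0x69E
Byte[11]=9B: continuation. acc=(acc<<6)|0x1B=0x1A79B
Completed: cp=U+1A79B (starts at byte 8)
Byte[12]=EA: 3-byte lead, need 2 cont bytes. acc=0xA
Byte[13]=B9: continuation. acc=(acc<<6)|0x39=0x2B9
Byte[14]=A6: continuation. acc=(acc<<6)|0x26=0xAE66
Completed: cp=U+AE66 (starts at byte 12)

Answer: 0 3 6 8 12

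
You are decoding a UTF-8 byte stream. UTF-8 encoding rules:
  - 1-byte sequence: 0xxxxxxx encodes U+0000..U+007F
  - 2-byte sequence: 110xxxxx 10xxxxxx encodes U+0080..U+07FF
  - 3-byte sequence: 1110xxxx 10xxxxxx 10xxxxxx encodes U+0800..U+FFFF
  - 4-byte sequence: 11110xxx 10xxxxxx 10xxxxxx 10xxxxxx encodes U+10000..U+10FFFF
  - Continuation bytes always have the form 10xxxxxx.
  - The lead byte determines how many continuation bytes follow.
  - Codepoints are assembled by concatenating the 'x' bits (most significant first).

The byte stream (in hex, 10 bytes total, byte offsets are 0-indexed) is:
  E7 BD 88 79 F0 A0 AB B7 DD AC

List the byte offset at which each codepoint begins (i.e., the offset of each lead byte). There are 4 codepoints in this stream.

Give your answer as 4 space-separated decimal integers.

Answer: 0 3 4 8

Derivation:
Byte[0]=E7: 3-byte lead, need 2 cont bytes. acc=0x7
Byte[1]=BD: continuation. acc=(acc<<6)|0x3D=0x1FD
Byte[2]=88: continuation. acc=(acc<<6)|0x08=0x7F48
Completed: cp=U+7F48 (starts at byte 0)
Byte[3]=79: 1-byte ASCII. cp=U+0079
Byte[4]=F0: 4-byte lead, need 3 cont bytes. acc=0x0
Byte[5]=A0: continuation. acc=(acc<<6)|0x20=0x20
Byte[6]=AB: continuation. acc=(acc<<6)|0x2B=0x82B
Byte[7]=B7: continuation. acc=(acc<<6)|0x37=0x20AF7
Completed: cp=U+20AF7 (starts at byte 4)
Byte[8]=DD: 2-byte lead, need 1 cont bytes. acc=0x1D
Byte[9]=AC: continuation. acc=(acc<<6)|0x2C=0x76C
Completed: cp=U+076C (starts at byte 8)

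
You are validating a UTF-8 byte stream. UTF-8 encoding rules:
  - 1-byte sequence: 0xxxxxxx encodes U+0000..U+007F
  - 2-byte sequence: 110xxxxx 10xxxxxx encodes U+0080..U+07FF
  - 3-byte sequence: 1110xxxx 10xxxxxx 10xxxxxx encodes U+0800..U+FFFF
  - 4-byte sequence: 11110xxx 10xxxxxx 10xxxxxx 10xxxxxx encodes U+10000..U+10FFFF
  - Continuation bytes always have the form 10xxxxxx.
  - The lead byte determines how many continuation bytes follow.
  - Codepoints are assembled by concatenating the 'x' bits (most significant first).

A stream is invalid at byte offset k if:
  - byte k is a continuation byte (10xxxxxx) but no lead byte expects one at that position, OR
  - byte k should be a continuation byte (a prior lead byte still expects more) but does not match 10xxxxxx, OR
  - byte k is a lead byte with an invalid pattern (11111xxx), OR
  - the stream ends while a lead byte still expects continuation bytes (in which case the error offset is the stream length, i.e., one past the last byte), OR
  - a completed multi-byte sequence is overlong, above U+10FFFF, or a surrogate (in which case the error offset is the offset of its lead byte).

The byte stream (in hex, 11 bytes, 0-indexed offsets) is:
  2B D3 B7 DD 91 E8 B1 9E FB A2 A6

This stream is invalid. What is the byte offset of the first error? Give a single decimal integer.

Byte[0]=2B: 1-byte ASCII. cp=U+002B
Byte[1]=D3: 2-byte lead, need 1 cont bytes. acc=0x13
Byte[2]=B7: continuation. acc=(acc<<6)|0x37=0x4F7
Completed: cp=U+04F7 (starts at byte 1)
Byte[3]=DD: 2-byte lead, need 1 cont bytes. acc=0x1D
Byte[4]=91: continuation. acc=(acc<<6)|0x11=0x751
Completed: cp=U+0751 (starts at byte 3)
Byte[5]=E8: 3-byte lead, need 2 cont bytes. acc=0x8
Byte[6]=B1: continuation. acc=(acc<<6)|0x31=0x231
Byte[7]=9E: continuation. acc=(acc<<6)|0x1E=0x8C5E
Completed: cp=U+8C5E (starts at byte 5)
Byte[8]=FB: INVALID lead byte (not 0xxx/110x/1110/11110)

Answer: 8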